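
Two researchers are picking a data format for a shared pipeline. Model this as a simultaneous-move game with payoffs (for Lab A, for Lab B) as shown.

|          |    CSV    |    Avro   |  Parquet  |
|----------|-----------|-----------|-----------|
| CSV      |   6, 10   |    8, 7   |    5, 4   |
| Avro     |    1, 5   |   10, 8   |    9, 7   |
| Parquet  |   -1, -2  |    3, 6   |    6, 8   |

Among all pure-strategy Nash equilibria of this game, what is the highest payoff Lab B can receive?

10

Both CSV is a pure NE (Lab A: 6 ≥ 1; Lab B: 10 ≥ 7). Lab B gets 10.
Both Avro is a pure NE (Lab A: 10 ≥ 8; Lab B: 8 ≥ 7). Lab B gets 8.
Every other cell has a profitable deviation for at least one player. Highest of {10, 8} is 10.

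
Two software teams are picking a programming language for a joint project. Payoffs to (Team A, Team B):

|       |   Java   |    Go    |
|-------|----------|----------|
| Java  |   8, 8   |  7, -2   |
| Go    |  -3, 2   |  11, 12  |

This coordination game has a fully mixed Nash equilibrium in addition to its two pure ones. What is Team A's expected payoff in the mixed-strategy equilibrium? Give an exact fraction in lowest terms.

109/15

Team B mixes with probability q on Java, chosen so Team A is indifferent: 8q + 7(1−q) = (-3)q + 11(1−q) gives q = 4/15.
Team A's expected payoff (from either row, since indifferent) is 8·4/15 + 7·11/15 = 109/15.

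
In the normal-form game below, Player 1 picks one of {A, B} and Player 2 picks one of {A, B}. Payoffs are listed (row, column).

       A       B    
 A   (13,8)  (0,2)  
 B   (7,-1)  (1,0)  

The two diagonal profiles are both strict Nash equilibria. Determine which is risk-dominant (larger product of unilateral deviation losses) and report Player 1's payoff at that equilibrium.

At both A: Player 1 loses 13 − 7 = 6 by deviating; Player 2 loses 8 − 2 = 6. Product = 6·6 = 36.
At both B: Player 1 loses 1 − 0 = 1 by deviating; Player 2 loses 0 − (-1) = 1. Product = 1·1 = 1.
36 > 1, so both A is risk-dominant. Player 1's payoff there is 13.

13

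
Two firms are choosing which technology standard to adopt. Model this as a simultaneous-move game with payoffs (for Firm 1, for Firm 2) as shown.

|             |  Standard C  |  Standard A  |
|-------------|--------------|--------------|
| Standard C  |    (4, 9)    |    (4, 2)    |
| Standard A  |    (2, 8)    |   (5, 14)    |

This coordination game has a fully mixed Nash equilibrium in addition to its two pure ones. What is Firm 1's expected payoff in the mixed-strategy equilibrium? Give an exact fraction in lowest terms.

Firm 2 mixes with probability q on Standard C, chosen so Firm 1 is indifferent: 4q + 4(1−q) = 2q + 5(1−q) gives q = 1/3.
Firm 1's expected payoff (from either row, since indifferent) is 4·1/3 + 4·2/3 = 4.

4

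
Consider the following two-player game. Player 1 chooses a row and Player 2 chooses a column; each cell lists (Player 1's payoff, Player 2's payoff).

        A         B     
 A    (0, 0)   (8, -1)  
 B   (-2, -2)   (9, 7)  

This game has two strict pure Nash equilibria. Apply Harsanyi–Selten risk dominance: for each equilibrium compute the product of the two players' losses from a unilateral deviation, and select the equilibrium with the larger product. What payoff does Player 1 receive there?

At both A: Player 1 loses 0 − (-2) = 2 by deviating; Player 2 loses 0 − (-1) = 1. Product = 2·1 = 2.
At both B: Player 1 loses 9 − 8 = 1 by deviating; Player 2 loses 7 − (-2) = 9. Product = 1·9 = 9.
9 > 2, so both B is risk-dominant. Player 1's payoff there is 9.

9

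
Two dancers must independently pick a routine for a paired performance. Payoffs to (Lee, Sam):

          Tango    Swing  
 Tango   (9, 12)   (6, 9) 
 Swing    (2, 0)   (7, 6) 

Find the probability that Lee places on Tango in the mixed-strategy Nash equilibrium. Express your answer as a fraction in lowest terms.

Lee's mix p on Tango must make Sam indifferent between Tango and Swing.
Sam's payoff from Tango: 12p + 0(1−p). From Swing: 9p + 6(1−p).
Set equal: 3p = 6(1−p) → p = 6/9 = 2/3.

2/3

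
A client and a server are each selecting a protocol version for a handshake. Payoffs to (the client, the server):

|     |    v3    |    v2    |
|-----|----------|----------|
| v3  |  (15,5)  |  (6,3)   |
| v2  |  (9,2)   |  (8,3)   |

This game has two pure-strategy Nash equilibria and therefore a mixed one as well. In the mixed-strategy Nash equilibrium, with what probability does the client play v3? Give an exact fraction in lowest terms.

The client's mix p on v3 must make the server indifferent between v3 and v2.
The server's payoff from v3: 5p + 2(1−p). From v2: 3p + 3(1−p).
Set equal: 2p = 1(1−p) → p = 1/3.

1/3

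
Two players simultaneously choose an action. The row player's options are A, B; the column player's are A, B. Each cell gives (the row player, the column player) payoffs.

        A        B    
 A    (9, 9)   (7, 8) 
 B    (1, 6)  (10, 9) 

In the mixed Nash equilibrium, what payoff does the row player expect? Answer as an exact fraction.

The column player mixes with probability q on A, chosen so the row player is indifferent: 9q + 7(1−q) = 1q + 10(1−q) gives q = 3/11.
The row player's expected payoff (from either row, since indifferent) is 9·3/11 + 7·8/11 = 83/11.

83/11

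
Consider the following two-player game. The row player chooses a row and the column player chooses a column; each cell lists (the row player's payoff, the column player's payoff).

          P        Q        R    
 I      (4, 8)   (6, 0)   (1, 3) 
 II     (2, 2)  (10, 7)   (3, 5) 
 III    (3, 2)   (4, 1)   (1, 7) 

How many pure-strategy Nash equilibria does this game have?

(I, P): the row player gets 4 (best alternative 3); the column player gets 8 (best alternative 3). Neither deviates — NE.
(II, Q): the row player gets 10 (best alternative 6); the column player gets 7 (best alternative 5). Neither deviates — NE.
(III, R) is not a NE: the row player would switch to II (3 > 1).
No other cell survives both best-response checks, so there are 2 pure NE.

2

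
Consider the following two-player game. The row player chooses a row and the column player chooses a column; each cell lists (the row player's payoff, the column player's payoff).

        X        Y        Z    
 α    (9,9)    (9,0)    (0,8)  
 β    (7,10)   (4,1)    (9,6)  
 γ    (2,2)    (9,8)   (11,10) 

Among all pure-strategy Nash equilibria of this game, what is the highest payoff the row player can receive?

(α, X) is a pure NE (the row player: 9 ≥ 7; the column player: 9 ≥ 8). The row player gets 9.
(γ, Z) is a pure NE (the row player: 11 ≥ 9; the column player: 10 ≥ 8). The row player gets 11.
Every other cell has a profitable deviation for at least one player. Highest of {9, 11} is 11.

11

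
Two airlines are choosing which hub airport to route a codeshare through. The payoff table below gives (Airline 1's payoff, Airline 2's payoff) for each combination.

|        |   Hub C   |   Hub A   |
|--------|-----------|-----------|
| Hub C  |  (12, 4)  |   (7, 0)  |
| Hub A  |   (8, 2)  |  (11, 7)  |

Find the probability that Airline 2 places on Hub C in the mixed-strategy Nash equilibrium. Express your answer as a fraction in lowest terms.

1/2

Airline 2's mix q on Hub C must make Airline 1 indifferent between Hub C and Hub A.
Airline 1's payoff from Hub C: 12q + 7(1−q). From Hub A: 8q + 11(1−q).
Set equal: 4q = 4(1−q) → q = 4/8 = 1/2.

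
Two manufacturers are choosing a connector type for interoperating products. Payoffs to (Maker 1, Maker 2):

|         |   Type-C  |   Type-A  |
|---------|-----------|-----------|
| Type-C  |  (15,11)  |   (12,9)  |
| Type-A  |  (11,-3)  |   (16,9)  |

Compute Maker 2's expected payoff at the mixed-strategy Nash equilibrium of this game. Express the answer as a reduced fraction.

9

Maker 1 mixes with probability p on Type-C, chosen so Maker 2 is indifferent: 11p + (-3)(1−p) = 9p + 9(1−p) gives p = 6/7.
Maker 2's expected payoff is 11·6/7 + (-3)·1/7 = 9.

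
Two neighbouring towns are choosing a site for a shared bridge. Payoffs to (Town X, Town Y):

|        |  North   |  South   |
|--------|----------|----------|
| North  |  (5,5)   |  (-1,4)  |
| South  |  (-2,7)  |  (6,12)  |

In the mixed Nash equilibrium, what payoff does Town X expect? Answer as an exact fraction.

2

Town Y mixes with probability q on North, chosen so Town X is indifferent: 5q + (-1)(1−q) = (-2)q + 6(1−q) gives q = 1/2.
Town X's expected payoff (from either row, since indifferent) is 5·1/2 + (-1)·1/2 = 2.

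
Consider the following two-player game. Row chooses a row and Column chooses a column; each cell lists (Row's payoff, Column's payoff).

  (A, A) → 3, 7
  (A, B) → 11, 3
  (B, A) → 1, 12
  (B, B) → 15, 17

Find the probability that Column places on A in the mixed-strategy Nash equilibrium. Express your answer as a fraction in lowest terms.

2/3

Column's mix q on A must make Row indifferent between A and B.
Row's payoff from A: 3q + 11(1−q). From B: 1q + 15(1−q).
Set equal: 2q = 4(1−q) → q = 4/6 = 2/3.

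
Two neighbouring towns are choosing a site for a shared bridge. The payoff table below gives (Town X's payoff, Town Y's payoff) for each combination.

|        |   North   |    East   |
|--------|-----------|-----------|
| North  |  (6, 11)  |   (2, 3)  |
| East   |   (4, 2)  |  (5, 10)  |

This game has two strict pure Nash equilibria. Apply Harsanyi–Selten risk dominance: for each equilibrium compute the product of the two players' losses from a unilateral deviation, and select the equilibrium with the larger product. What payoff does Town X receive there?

5

At both North: Town X loses 6 − 4 = 2 by deviating; Town Y loses 11 − 3 = 8. Product = 2·8 = 16.
At both East: Town X loses 5 − 2 = 3 by deviating; Town Y loses 10 − 2 = 8. Product = 3·8 = 24.
24 > 16, so both East is risk-dominant. Town X's payoff there is 5.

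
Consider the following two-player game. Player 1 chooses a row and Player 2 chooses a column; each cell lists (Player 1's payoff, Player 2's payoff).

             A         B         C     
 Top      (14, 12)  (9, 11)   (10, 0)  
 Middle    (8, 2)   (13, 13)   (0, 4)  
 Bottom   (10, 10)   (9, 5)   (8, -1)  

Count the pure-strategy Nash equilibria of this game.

(Top, A): Player 1 gets 14 (best alternative 10); Player 2 gets 12 (best alternative 11). Neither deviates — NE.
(Middle, B): Player 1 gets 13 (best alternative 9); Player 2 gets 13 (best alternative 4). Neither deviates — NE.
(Bottom, C) is not a NE: Player 1 would switch to Top (10 > 8).
No other cell survives both best-response checks, so there are 2 pure NE.

2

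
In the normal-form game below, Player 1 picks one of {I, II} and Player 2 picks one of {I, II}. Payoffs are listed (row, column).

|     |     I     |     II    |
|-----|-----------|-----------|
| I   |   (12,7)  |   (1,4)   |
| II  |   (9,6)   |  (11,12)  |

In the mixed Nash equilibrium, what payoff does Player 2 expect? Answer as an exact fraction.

Player 1 mixes with probability p on I, chosen so Player 2 is indifferent: 7p + 6(1−p) = 4p + 12(1−p) gives p = 2/3.
Player 2's expected payoff is 7·2/3 + 6·1/3 = 20/3.

20/3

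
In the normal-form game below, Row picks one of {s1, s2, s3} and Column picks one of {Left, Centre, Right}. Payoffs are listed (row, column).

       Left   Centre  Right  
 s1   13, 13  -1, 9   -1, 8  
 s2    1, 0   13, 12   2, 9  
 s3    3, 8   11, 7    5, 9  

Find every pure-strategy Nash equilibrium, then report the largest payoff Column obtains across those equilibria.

13

(s1, Left) is a pure NE (Row: 13 ≥ 3; Column: 13 ≥ 9). Column gets 13.
(s2, Centre) is a pure NE (Row: 13 ≥ 11; Column: 12 ≥ 9). Column gets 12.
(s3, Right) is a pure NE (Row: 5 ≥ 2; Column: 9 ≥ 8). Column gets 9.
Every other cell has a profitable deviation for at least one player. Highest of {13, 12, 9} is 13.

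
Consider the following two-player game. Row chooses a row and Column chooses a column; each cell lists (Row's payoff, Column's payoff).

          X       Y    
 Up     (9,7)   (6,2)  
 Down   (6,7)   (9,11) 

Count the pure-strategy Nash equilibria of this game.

2

(Up, X): Row gets 9 (best alternative 6); Column gets 7 (best alternative 2). Neither deviates — NE.
(Down, Y): Row gets 9 (best alternative 6); Column gets 11 (best alternative 7). Neither deviates — NE.
(Down, X) is not a NE: Row would switch to Up (9 > 6).
No other cell survives both best-response checks, so there are 2 pure NE.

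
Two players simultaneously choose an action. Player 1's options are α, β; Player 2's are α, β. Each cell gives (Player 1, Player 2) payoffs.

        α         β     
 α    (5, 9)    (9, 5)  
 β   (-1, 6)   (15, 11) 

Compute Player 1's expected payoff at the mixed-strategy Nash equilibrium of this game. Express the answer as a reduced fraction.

7

Player 2 mixes with probability q on α, chosen so Player 1 is indifferent: 5q + 9(1−q) = (-1)q + 15(1−q) gives q = 1/2.
Player 1's expected payoff (from either row, since indifferent) is 5·1/2 + 9·1/2 = 7.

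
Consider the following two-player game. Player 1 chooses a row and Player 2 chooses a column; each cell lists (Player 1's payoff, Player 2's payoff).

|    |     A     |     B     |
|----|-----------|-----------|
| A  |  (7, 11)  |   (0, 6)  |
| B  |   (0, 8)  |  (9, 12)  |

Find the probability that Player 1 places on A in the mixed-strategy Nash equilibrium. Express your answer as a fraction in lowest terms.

Player 1's mix p on A must make Player 2 indifferent between A and B.
Player 2's payoff from A: 11p + 8(1−p). From B: 6p + 12(1−p).
Set equal: 5p = 4(1−p) → p = 4/9.

4/9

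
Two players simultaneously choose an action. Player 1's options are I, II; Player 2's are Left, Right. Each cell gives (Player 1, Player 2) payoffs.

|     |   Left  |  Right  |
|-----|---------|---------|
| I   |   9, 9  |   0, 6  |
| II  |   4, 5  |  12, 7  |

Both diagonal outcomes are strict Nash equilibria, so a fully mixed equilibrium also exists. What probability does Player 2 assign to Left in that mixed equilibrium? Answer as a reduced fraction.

12/17

Player 2's mix q on Left must make Player 1 indifferent between I and II.
Player 1's payoff from I: 9q + 0(1−q). From II: 4q + 12(1−q).
Set equal: 5q = 12(1−q) → q = 12/17.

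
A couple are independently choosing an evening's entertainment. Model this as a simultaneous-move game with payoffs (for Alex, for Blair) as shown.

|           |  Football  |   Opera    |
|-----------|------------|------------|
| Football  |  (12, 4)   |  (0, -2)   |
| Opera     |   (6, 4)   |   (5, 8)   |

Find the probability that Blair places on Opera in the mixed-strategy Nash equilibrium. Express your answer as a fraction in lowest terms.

6/11

Blair's mix q on Football must make Alex indifferent between Football and Opera.
Alex's payoff from Football: 12q + 0(1−q). From Opera: 6q + 5(1−q).
Set equal: 6q = 5(1−q) → q = 5/11.
Probability on Opera is 1 − 5/11 = 6/11.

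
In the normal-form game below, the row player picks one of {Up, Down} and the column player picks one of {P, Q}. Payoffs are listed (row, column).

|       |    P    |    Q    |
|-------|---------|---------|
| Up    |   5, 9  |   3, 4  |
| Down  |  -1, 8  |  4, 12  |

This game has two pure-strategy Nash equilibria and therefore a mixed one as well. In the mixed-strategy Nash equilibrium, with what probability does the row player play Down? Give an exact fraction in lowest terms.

5/9

The row player's mix p on Up must make the column player indifferent between P and Q.
The column player's payoff from P: 9p + 8(1−p). From Q: 4p + 12(1−p).
Set equal: 5p = 4(1−p) → p = 4/9.
Probability on Down is 1 − 4/9 = 5/9.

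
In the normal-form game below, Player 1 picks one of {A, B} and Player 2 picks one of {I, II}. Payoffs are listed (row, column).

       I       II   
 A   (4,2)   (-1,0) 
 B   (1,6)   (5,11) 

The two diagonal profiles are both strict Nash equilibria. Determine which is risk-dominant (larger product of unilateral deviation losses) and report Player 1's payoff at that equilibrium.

5

At (A, I): Player 1 loses 4 − 1 = 3 by deviating; Player 2 loses 2 − 0 = 2. Product = 3·2 = 6.
At (B, II): Player 1 loses 5 − (-1) = 6 by deviating; Player 2 loses 11 − 6 = 5. Product = 6·5 = 30.
30 > 6, so (B, II) is risk-dominant. Player 1's payoff there is 5.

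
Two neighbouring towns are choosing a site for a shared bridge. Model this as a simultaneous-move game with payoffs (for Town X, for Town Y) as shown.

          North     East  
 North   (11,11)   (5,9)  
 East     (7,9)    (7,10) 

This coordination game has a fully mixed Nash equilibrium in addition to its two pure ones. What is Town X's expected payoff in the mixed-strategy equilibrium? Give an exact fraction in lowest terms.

Town Y mixes with probability q on North, chosen so Town X is indifferent: 11q + 5(1−q) = 7q + 7(1−q) gives q = 1/3.
Town X's expected payoff (from either row, since indifferent) is 11·1/3 + 5·2/3 = 7.

7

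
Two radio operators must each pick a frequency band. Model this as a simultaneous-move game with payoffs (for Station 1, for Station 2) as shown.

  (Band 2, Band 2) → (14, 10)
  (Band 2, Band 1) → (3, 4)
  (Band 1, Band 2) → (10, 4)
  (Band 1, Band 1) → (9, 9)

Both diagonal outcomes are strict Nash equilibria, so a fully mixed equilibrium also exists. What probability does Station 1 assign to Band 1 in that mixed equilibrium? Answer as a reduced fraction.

Station 1's mix p on Band 2 must make Station 2 indifferent between Band 2 and Band 1.
Station 2's payoff from Band 2: 10p + 4(1−p). From Band 1: 4p + 9(1−p).
Set equal: 6p = 5(1−p) → p = 5/11.
Probability on Band 1 is 1 − 5/11 = 6/11.

6/11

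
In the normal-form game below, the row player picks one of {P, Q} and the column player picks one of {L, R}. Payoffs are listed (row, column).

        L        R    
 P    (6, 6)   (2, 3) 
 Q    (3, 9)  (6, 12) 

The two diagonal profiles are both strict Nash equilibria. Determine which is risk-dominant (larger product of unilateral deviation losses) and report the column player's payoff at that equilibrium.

12

At (P, L): the row player loses 6 − 3 = 3 by deviating; the column player loses 6 − 3 = 3. Product = 3·3 = 9.
At (Q, R): the row player loses 6 − 2 = 4 by deviating; the column player loses 12 − 9 = 3. Product = 4·3 = 12.
12 > 9, so (Q, R) is risk-dominant. The column player's payoff there is 12.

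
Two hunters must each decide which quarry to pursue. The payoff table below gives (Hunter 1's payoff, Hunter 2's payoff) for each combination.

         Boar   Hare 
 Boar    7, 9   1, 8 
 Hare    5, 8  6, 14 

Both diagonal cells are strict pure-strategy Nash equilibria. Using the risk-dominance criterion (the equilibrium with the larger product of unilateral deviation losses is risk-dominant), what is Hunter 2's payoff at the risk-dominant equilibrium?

14

At both Boar: Hunter 1 loses 7 − 5 = 2 by deviating; Hunter 2 loses 9 − 8 = 1. Product = 2·1 = 2.
At both Hare: Hunter 1 loses 6 − 1 = 5 by deviating; Hunter 2 loses 14 − 8 = 6. Product = 5·6 = 30.
30 > 2, so both Hare is risk-dominant. Hunter 2's payoff there is 14.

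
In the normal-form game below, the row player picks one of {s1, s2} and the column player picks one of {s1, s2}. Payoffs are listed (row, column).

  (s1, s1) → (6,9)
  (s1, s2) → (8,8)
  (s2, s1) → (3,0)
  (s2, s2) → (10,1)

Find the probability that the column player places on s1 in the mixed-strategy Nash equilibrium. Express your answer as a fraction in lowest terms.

The column player's mix q on s1 must make the row player indifferent between s1 and s2.
The row player's payoff from s1: 6q + 8(1−q). From s2: 3q + 10(1−q).
Set equal: 3q = 2(1−q) → q = 2/5.

2/5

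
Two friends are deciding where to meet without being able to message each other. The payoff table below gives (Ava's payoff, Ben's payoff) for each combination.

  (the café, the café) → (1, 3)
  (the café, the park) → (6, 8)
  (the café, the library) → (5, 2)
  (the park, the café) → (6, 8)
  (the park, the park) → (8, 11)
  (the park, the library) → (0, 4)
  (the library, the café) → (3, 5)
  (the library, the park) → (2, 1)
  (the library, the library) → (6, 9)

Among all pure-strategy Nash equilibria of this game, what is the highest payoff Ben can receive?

11

Both the park is a pure NE (Ava: 8 ≥ 6; Ben: 11 ≥ 8). Ben gets 11.
Both the library is a pure NE (Ava: 6 ≥ 5; Ben: 9 ≥ 5). Ben gets 9.
Every other cell has a profitable deviation for at least one player. Highest of {11, 9} is 11.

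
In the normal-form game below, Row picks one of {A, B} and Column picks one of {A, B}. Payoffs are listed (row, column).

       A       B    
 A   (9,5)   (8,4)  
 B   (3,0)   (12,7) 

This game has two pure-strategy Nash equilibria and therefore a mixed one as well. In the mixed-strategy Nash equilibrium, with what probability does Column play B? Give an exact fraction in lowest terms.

Column's mix q on A must make Row indifferent between A and B.
Row's payoff from A: 9q + 8(1−q). From B: 3q + 12(1−q).
Set equal: 6q = 4(1−q) → q = 4/10 = 2/5.
Probability on B is 1 − 2/5 = 3/5.

3/5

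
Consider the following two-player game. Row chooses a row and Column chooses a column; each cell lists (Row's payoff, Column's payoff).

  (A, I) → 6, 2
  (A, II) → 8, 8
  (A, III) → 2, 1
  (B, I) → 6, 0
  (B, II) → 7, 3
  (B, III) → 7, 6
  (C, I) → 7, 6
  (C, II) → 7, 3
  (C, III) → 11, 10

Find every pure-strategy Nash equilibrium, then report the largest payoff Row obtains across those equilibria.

11

(A, II) is a pure NE (Row: 8 ≥ 7; Column: 8 ≥ 2). Row gets 8.
(C, III) is a pure NE (Row: 11 ≥ 7; Column: 10 ≥ 6). Row gets 11.
Every other cell has a profitable deviation for at least one player. Highest of {8, 11} is 11.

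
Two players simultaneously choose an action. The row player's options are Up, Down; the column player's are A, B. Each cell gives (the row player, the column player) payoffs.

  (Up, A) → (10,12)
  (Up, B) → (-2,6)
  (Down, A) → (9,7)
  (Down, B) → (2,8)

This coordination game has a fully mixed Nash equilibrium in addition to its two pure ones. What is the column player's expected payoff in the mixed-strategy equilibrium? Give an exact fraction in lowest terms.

The row player mixes with probability p on Up, chosen so the column player is indifferent: 12p + 7(1−p) = 6p + 8(1−p) gives p = 1/7.
The column player's expected payoff is 12·1/7 + 7·6/7 = 54/7.

54/7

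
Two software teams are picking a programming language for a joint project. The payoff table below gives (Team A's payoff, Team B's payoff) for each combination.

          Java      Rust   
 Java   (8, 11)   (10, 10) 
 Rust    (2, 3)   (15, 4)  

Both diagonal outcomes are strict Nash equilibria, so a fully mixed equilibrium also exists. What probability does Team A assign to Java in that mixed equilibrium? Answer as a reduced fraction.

Team A's mix p on Java must make Team B indifferent between Java and Rust.
Team B's payoff from Java: 11p + 3(1−p). From Rust: 10p + 4(1−p).
Set equal: 1p = 1(1−p) → p = 1/2.

1/2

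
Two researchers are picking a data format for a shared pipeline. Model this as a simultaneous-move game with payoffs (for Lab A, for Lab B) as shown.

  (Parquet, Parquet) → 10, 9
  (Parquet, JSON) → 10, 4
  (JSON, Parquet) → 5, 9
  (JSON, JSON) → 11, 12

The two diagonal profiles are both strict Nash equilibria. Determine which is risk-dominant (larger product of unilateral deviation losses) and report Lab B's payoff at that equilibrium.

At both Parquet: Lab A loses 10 − 5 = 5 by deviating; Lab B loses 9 − 4 = 5. Product = 5·5 = 25.
At both JSON: Lab A loses 11 − 10 = 1 by deviating; Lab B loses 12 − 9 = 3. Product = 1·3 = 3.
25 > 3, so both Parquet is risk-dominant. Lab B's payoff there is 9.

9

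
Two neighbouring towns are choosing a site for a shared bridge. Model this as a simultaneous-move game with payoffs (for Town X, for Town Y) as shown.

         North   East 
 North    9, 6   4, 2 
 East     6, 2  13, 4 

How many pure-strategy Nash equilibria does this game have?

2

Both North: Town X gets 9 (best alternative 6); Town Y gets 6 (best alternative 2). Neither deviates — NE.
Both East: Town X gets 13 (best alternative 4); Town Y gets 4 (best alternative 2). Neither deviates — NE.
(North, East) is not a NE: Town X would switch to East (13 > 4).
No other cell survives both best-response checks, so there are 2 pure NE.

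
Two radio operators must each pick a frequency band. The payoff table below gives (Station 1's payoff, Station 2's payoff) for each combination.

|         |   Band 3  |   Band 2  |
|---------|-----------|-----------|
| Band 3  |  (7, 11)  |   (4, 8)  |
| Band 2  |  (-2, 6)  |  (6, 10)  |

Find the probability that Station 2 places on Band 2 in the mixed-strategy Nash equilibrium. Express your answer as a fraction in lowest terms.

9/11

Station 2's mix q on Band 3 must make Station 1 indifferent between Band 3 and Band 2.
Station 1's payoff from Band 3: 7q + 4(1−q). From Band 2: (-2)q + 6(1−q).
Set equal: 9q = 2(1−q) → q = 2/11.
Probability on Band 2 is 1 − 2/11 = 9/11.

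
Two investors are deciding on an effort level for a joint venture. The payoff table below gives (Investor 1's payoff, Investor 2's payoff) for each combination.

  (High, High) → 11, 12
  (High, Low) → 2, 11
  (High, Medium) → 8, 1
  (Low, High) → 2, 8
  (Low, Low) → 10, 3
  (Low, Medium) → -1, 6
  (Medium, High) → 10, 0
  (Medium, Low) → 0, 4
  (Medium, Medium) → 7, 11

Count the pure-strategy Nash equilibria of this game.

1

Both High: Investor 1 gets 11 (best alternative 10); Investor 2 gets 12 (best alternative 11). Neither deviates — NE.
Both Medium is not a NE: Investor 1 would switch to High (8 > 7).
No other cell survives both best-response checks, so there is 1 pure NE.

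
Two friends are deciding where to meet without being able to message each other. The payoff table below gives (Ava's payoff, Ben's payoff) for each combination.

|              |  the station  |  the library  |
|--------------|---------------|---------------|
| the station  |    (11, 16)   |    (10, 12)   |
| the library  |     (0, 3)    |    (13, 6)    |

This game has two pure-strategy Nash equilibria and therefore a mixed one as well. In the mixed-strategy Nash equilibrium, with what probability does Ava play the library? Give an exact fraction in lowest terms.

Ava's mix p on the station must make Ben indifferent between the station and the library.
Ben's payoff from the station: 16p + 3(1−p). From the library: 12p + 6(1−p).
Set equal: 4p = 3(1−p) → p = 3/7.
Probability on the library is 1 − 3/7 = 4/7.

4/7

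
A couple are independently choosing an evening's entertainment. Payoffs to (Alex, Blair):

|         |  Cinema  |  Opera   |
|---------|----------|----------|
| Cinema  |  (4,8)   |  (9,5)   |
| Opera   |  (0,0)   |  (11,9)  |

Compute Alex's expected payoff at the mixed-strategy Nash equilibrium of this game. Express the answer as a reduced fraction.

22/3

Blair mixes with probability q on Cinema, chosen so Alex is indifferent: 4q + 9(1−q) = 0q + 11(1−q) gives q = 1/3.
Alex's expected payoff (from either row, since indifferent) is 4·1/3 + 9·2/3 = 22/3.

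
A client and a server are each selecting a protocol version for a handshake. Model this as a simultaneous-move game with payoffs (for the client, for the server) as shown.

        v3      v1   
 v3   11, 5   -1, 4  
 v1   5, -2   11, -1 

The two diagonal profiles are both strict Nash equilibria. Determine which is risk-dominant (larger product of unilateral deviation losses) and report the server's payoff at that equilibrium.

At both v3: the client loses 11 − 5 = 6 by deviating; the server loses 5 − 4 = 1. Product = 6·1 = 6.
At both v1: the client loses 11 − (-1) = 12 by deviating; the server loses -1 − (-2) = 1. Product = 12·1 = 12.
12 > 6, so both v1 is risk-dominant. The server's payoff there is -1.

-1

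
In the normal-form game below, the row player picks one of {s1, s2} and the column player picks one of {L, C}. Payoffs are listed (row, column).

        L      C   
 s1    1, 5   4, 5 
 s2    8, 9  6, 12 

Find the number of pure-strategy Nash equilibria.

(s2, C): the row player gets 6 (best alternative 4); the column player gets 12 (best alternative 9). Neither deviates — NE.
(s1, L) is not a NE: the row player would switch to s2 (8 > 1).
No other cell survives both best-response checks, so there is 1 pure NE.

1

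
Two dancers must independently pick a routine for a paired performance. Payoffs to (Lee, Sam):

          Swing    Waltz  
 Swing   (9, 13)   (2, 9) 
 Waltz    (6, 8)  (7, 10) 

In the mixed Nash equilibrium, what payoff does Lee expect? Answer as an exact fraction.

51/8

Sam mixes with probability q on Swing, chosen so Lee is indifferent: 9q + 2(1−q) = 6q + 7(1−q) gives q = 5/8.
Lee's expected payoff (from either row, since indifferent) is 9·5/8 + 2·3/8 = 51/8.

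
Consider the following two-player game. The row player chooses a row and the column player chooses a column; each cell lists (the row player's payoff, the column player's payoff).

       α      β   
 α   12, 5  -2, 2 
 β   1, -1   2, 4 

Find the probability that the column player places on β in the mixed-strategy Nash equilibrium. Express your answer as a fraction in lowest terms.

11/15

The column player's mix q on α must make the row player indifferent between α and β.
The row player's payoff from α: 12q + (-2)(1−q). From β: 1q + 2(1−q).
Set equal: 11q = 4(1−q) → q = 4/15.
Probability on β is 1 − 4/15 = 11/15.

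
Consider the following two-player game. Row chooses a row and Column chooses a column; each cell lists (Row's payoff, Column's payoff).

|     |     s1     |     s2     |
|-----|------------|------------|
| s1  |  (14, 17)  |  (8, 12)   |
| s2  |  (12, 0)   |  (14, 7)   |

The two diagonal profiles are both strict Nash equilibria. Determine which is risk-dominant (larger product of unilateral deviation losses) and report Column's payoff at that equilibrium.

At both s1: Row loses 14 − 12 = 2 by deviating; Column loses 17 − 12 = 5. Product = 2·5 = 10.
At both s2: Row loses 14 − 8 = 6 by deviating; Column loses 7 − 0 = 7. Product = 6·7 = 42.
42 > 10, so both s2 is risk-dominant. Column's payoff there is 7.

7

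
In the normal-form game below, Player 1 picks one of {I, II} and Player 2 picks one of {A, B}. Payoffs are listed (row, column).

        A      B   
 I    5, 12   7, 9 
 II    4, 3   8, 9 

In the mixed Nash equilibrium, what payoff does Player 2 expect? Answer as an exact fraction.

9

Player 1 mixes with probability p on I, chosen so Player 2 is indifferent: 12p + 3(1−p) = 9p + 9(1−p) gives p = 2/3.
Player 2's expected payoff is 12·2/3 + 3·1/3 = 9.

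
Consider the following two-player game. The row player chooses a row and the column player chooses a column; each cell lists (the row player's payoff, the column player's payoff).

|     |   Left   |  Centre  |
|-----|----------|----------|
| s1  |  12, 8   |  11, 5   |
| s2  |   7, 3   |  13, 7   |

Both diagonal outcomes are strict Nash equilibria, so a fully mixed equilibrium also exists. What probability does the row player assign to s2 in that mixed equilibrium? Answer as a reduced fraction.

The row player's mix p on s1 must make the column player indifferent between Left and Centre.
The column player's payoff from Left: 8p + 3(1−p). From Centre: 5p + 7(1−p).
Set equal: 3p = 4(1−p) → p = 4/7.
Probability on s2 is 1 − 4/7 = 3/7.

3/7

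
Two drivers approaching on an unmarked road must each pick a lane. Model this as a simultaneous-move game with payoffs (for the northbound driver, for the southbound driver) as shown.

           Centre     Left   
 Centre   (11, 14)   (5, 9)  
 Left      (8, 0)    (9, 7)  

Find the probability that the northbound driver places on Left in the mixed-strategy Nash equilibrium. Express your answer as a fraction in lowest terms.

5/12

The northbound driver's mix p on Centre must make the southbound driver indifferent between Centre and Left.
The southbound driver's payoff from Centre: 14p + 0(1−p). From Left: 9p + 7(1−p).
Set equal: 5p = 7(1−p) → p = 7/12.
Probability on Left is 1 − 7/12 = 5/12.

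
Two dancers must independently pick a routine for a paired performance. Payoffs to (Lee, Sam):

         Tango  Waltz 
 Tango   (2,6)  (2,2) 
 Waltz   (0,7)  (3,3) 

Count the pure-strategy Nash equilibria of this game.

Both Tango: Lee gets 2 (best alternative 0); Sam gets 6 (best alternative 2). Neither deviates — NE.
Both Waltz is not a NE: Sam would switch to Tango (7 > 3).
No other cell survives both best-response checks, so there is 1 pure NE.

1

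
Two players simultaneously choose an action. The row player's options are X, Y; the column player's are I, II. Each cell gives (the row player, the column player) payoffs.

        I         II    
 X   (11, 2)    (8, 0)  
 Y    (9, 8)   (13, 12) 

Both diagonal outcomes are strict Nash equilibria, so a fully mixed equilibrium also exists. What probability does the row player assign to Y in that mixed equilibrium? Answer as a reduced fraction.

1/3

The row player's mix p on X must make the column player indifferent between I and II.
The column player's payoff from I: 2p + 8(1−p). From II: 0p + 12(1−p).
Set equal: 2p = 4(1−p) → p = 4/6 = 2/3.
Probability on Y is 1 − 2/3 = 1/3.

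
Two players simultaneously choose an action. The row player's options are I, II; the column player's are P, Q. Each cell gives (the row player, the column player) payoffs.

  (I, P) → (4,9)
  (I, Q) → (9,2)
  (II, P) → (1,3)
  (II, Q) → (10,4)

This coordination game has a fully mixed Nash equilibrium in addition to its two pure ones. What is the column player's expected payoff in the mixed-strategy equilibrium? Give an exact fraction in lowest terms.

The row player mixes with probability p on I, chosen so the column player is indifferent: 9p + 3(1−p) = 2p + 4(1−p) gives p = 1/8.
The column player's expected payoff is 9·1/8 + 3·7/8 = 15/4.

15/4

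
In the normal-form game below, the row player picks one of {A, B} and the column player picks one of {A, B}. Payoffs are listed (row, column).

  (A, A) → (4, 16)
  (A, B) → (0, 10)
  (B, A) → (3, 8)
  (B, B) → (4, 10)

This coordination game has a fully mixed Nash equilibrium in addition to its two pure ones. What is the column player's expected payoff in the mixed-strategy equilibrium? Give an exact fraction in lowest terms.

10

The row player mixes with probability p on A, chosen so the column player is indifferent: 16p + 8(1−p) = 10p + 10(1−p) gives p = 1/4.
The column player's expected payoff is 16·1/4 + 8·3/4 = 10.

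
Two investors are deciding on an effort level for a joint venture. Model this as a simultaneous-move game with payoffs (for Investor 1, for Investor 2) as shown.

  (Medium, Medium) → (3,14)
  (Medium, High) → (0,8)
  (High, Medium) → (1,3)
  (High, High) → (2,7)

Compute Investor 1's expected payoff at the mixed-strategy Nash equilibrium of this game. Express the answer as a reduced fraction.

Investor 2 mixes with probability q on Medium, chosen so Investor 1 is indifferent: 3q + 0(1−q) = 1q + 2(1−q) gives q = 1/2.
Investor 1's expected payoff (from either row, since indifferent) is 3·1/2 + 0·1/2 = 3/2.

3/2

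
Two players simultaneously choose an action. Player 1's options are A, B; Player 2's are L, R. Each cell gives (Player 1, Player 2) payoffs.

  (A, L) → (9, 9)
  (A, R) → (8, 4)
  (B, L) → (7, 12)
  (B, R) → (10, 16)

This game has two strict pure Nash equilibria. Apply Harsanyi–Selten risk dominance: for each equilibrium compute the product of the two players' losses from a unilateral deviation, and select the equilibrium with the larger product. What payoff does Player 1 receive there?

At (A, L): Player 1 loses 9 − 7 = 2 by deviating; Player 2 loses 9 − 4 = 5. Product = 2·5 = 10.
At (B, R): Player 1 loses 10 − 8 = 2 by deviating; Player 2 loses 16 − 12 = 4. Product = 2·4 = 8.
10 > 8, so (A, L) is risk-dominant. Player 1's payoff there is 9.

9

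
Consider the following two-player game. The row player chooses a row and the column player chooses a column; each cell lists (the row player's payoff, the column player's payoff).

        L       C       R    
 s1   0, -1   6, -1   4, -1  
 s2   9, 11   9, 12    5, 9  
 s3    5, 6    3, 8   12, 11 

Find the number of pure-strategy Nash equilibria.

2

(s2, C): the row player gets 9 (best alternative 6); the column player gets 12 (best alternative 11). Neither deviates — NE.
(s3, R): the row player gets 12 (best alternative 5); the column player gets 11 (best alternative 8). Neither deviates — NE.
(s1, L) is not a NE: the row player would switch to s2 (9 > 0).
No other cell survives both best-response checks, so there are 2 pure NE.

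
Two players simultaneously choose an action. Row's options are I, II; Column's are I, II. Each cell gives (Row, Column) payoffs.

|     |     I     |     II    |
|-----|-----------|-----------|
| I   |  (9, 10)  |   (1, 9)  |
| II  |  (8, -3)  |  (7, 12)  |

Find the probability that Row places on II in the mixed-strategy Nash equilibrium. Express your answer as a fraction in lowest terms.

Row's mix p on I must make Column indifferent between I and II.
Column's payoff from I: 10p + (-3)(1−p). From II: 9p + 12(1−p).
Set equal: 1p = 15(1−p) → p = 15/16.
Probability on II is 1 − 15/16 = 1/16.

1/16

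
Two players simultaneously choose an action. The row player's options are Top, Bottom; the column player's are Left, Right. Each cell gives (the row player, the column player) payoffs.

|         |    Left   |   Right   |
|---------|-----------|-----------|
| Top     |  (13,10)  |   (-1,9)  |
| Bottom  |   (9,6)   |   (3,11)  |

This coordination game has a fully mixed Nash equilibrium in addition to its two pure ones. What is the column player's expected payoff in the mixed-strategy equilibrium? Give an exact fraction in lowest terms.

The row player mixes with probability p on Top, chosen so the column player is indifferent: 10p + 6(1−p) = 9p + 11(1−p) gives p = 5/6.
The column player's expected payoff is 10·5/6 + 6·1/6 = 28/3.

28/3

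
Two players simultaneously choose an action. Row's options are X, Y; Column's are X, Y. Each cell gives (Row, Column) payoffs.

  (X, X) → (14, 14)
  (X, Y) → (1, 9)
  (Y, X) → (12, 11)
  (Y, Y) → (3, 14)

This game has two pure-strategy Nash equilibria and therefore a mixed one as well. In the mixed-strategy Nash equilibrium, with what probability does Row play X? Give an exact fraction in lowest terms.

3/8

Row's mix p on X must make Column indifferent between X and Y.
Column's payoff from X: 14p + 11(1−p). From Y: 9p + 14(1−p).
Set equal: 5p = 3(1−p) → p = 3/8.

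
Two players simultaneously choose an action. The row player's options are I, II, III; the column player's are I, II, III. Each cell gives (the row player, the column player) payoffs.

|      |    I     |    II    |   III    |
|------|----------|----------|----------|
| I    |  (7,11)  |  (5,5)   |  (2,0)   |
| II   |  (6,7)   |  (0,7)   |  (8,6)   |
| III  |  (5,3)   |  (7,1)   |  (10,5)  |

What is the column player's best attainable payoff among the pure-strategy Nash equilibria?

11

Both I is a pure NE (the row player: 7 ≥ 6; the column player: 11 ≥ 5). The column player gets 11.
Both III is a pure NE (the row player: 10 ≥ 8; the column player: 5 ≥ 3). The column player gets 5.
Every other cell has a profitable deviation for at least one player. Highest of {11, 5} is 11.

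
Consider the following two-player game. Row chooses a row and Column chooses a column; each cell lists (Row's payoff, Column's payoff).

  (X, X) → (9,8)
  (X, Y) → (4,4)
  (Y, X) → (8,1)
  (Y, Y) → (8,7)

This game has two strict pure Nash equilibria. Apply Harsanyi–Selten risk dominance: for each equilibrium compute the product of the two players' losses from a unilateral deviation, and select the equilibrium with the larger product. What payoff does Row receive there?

8

At both X: Row loses 9 − 8 = 1 by deviating; Column loses 8 − 4 = 4. Product = 1·4 = 4.
At both Y: Row loses 8 − 4 = 4 by deviating; Column loses 7 − 1 = 6. Product = 4·6 = 24.
24 > 4, so both Y is risk-dominant. Row's payoff there is 8.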